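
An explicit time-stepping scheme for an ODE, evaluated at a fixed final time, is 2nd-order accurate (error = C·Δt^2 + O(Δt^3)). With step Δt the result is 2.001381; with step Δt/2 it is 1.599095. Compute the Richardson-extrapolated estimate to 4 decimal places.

1.4650

Extrapolated value = (4·A(Δt/2) − A(Δt)) / (4 − 1)
= (4·1.599095 − 2.001381) / 3
= 4.394999 / 3 = 1.465000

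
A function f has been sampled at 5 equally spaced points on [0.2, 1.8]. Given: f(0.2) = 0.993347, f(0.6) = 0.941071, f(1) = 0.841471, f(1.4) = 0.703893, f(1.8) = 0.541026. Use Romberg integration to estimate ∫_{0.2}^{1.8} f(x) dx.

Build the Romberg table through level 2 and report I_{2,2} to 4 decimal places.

I_{0,0} (trapezoid, 1 panel, h=1.6000): 1.227498
I_{1,0} (trapezoid, 2 panels, h=0.8000): 1.286926
I_{2,0} (trapezoid, 4 panels, h=0.4000): 1.301449
I_{1,1} = 1.286926 + (1.286926 − 1.227498)/3 = 1.306735
I_{2,1} = 1.301449 + (1.301449 − 1.286926)/3 = 1.306290
I_{2,2} = 1.306290 + (1.306290 − 1.306735)/15 = 1.306260

1.3063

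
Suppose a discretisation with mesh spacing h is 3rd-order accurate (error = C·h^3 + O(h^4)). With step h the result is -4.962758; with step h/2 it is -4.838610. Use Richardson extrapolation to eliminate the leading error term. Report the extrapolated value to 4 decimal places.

-4.8209

The leading error scales as h^3; refining by a factor of 2 reduces it by 2^3 = 8.
Extrapolated value = (8·A(h/2) − A(h)) / (8 − 1)
= (8·(-4.838610) − (-4.962758)) / 7
= -33.746122 / 7 = -4.820875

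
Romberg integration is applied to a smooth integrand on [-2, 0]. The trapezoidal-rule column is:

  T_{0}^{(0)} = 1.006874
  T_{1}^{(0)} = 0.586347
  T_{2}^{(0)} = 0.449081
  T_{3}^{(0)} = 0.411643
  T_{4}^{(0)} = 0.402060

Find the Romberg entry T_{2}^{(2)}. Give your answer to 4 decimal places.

0.4005

T_{1}^{(1)} = (4·0.586347 − 1.006874) / 3 = 0.446171
T_{2}^{(1)} = 0.449081 + (0.449081 − 0.586347)/3 = 0.403326
T_{2}^{(2)} = (16·0.403326 − 0.446171) / 15 = 0.400470
(Column j=1 coincides with Simpson's rule on the same nodes.)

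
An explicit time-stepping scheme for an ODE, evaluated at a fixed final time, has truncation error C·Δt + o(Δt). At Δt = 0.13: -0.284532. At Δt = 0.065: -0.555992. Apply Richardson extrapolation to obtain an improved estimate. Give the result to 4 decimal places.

Extrapolated value = (2·A(Δt/2) − A(Δt)) / (2 − 1)
= (2·(-0.555992) − (-0.284532)) / 1
= -0.827452 / 1 = -0.827452

-0.8275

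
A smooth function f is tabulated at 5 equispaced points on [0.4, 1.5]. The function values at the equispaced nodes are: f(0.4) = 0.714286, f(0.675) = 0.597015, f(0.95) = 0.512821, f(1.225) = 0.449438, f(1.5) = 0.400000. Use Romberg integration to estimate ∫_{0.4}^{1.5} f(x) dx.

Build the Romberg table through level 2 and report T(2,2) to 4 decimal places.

0.5798

T(0,0) (trapezoid, 1 panel, h=1.1000): 0.612857
T(1,0) (trapezoid, 2 panels, h=0.5500): 0.588480
T(2,0) (trapezoid, 4 panels, h=0.2750): 0.582015
T(1,1) = 0.588480 + (0.588480 − 0.612857)/3 = 0.580354
T(2,1) = 0.582015 + (0.582015 − 0.588480)/3 = 0.579860
T(2,2) = 0.579860 + (0.579860 − 0.580354)/15 = 0.579827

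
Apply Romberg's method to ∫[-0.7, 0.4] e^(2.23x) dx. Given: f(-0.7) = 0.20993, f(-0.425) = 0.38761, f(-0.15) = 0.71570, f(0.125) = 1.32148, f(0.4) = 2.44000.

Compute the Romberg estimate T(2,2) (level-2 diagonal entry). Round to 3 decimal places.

1.000

T(0,0) (trapezoid, 1 panel, h=1.1000): 1.45746
T(1,0) (trapezoid, 2 panels, h=0.5500): 1.12237
T(2,0) (trapezoid, 4 panels, h=0.2750): 1.03118
T(1,1) = 1.12237 + (1.12237 − 1.45746)/3 = 1.01067
T(2,1) = 1.03118 + (1.03118 − 1.12237)/3 = 1.00078
T(2,2) = 1.00078 + (1.00078 − 1.01067)/15 = 1.00012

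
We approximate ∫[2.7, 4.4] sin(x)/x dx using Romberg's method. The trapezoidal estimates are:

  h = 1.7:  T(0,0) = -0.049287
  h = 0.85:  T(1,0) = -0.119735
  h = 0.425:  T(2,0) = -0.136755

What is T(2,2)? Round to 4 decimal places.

Richardson extrapolation on the trapezoidal column (denominator 4−1=3):
T(1,1) = (4·(-0.119735) − (-0.049287)) / 3 = -0.143218
T(2,1) = (4·(-0.136755) − (-0.119735)) / 3 = -0.142428
T(2,2) = -0.142428 + (-0.142428 − (-0.143218))/15 = -0.142375
(Column j=1 coincides with Simpson's rule on the same nodes.)

-0.1424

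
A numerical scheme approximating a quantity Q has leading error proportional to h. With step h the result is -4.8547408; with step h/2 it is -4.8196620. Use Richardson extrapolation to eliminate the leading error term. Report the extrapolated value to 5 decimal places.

-4.78458

Extrapolated value = (2·A(h/2) − A(h)) / (2 − 1)
= (2·(-4.8196620) − (-4.8547408)) / 1
= -4.7845832 / 1 = -4.7845832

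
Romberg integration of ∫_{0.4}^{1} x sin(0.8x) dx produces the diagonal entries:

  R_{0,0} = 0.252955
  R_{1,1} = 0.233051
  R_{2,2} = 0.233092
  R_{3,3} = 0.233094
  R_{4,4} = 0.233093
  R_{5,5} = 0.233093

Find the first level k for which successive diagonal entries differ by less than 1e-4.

k = 2

|R_{1,1} − R_{0,0}| = 0.019904 ≥ 1e-4
|R_{2,2} − R_{1,1}| = 0.000041 < 1e-4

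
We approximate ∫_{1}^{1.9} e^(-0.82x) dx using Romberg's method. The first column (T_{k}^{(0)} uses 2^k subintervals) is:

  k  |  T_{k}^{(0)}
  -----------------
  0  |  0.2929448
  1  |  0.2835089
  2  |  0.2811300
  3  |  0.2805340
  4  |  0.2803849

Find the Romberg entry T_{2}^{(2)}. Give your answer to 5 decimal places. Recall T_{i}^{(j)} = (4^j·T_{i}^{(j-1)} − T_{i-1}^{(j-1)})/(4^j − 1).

T_{1}^{(1)} = 0.2835089 + (0.2835089 − 0.2929448)/3 = 0.2803636
T_{2}^{(1)} = (4·0.2811300 − 0.2835089) / 3 = 0.2803370
T_{2}^{(2)} = 0.2803370 + (0.2803370 − 0.2803636)/15 = 0.2803352
(Column j=1 coincides with Simpson's rule on the same nodes.)

0.28034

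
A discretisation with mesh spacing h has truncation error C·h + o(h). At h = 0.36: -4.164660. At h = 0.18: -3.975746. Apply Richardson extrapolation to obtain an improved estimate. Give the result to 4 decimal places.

-3.7868

The leading error scales as h; refining by a factor of 2 reduces it by 2^1 = 2.
Extrapolated value = (2·A(h/2) − A(h)) / (2 − 1)
= (2·(-3.975746) − (-4.164660)) / 1
= -3.786832 / 1 = -3.786832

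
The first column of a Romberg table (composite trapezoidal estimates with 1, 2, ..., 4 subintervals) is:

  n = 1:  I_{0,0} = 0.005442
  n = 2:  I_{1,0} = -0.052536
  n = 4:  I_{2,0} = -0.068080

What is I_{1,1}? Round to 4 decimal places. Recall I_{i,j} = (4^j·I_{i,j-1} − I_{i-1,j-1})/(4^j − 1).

I_{1,1} = (4·(-0.052536) − 0.005442) / 3 = -0.071862

-0.0719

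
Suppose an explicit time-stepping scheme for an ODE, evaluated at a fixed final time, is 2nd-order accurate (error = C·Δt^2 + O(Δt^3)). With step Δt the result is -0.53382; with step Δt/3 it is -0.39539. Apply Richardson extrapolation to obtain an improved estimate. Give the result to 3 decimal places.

-0.378

The leading error scales as Δt^2; refining by a factor of 3 reduces it by 3^2 = 9.
Extrapolated value = (9·A(Δt/3) − A(Δt)) / (9 − 1)
= (9·(-0.39539) − (-0.53382)) / 8
= -3.02469 / 8 = -0.37809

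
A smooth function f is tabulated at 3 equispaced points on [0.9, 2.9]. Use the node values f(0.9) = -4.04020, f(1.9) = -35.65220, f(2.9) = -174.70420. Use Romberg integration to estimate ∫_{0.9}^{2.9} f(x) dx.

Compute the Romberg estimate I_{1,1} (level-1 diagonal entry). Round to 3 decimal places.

-107.118

I_{0,0} (trapezoid, 1 panel, h=2.0000): -178.74440
I_{1,0} (trapezoid, 2 panels, h=1.0000): -125.02440
I_{1,1} = -125.02440 + (-125.02440 − (-178.74440))/3 = -107.11773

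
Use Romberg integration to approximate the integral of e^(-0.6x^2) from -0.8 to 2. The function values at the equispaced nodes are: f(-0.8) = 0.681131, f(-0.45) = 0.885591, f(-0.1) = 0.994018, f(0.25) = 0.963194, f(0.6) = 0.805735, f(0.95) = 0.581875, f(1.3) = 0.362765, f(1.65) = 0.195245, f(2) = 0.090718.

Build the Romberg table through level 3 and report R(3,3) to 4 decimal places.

R(0,0) (trapezoid, 1 panel, h=2.8000): 1.080589
R(1,0) (trapezoid, 2 panels, h=1.4000): 1.668323
R(2,0) (trapezoid, 4 panels, h=0.7000): 1.783910
R(3,0) (trapezoid, 8 panels, h=0.3500): 1.811022
R(1,1) = 1.668323 + (1.668323 − 1.080589)/3 = 1.864234
R(2,1) = 1.783910 + (1.783910 − 1.668323)/3 = 1.822439
R(3,1) = 1.811022 + (1.811022 − 1.783910)/3 = 1.820059
R(2,2) = 1.822439 + (1.822439 − 1.864234)/15 = 1.819653
R(3,2) = 1.820059 + (1.820059 − 1.822439)/15 = 1.819900
R(3,3) = 1.819900 + (1.819900 − 1.819653)/63 = 1.819904

1.8199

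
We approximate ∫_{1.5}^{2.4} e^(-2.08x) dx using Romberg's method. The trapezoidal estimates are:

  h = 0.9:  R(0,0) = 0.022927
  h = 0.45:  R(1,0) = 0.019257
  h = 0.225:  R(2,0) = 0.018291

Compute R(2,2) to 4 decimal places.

0.0180

R(1,1) = 0.019257 + (0.019257 − 0.022927)/3 = 0.018034
R(2,1) = (4·0.018291 − 0.019257) / 3 = 0.017969
R(2,2) = 0.017969 + (0.017969 − 0.018034)/15 = 0.017965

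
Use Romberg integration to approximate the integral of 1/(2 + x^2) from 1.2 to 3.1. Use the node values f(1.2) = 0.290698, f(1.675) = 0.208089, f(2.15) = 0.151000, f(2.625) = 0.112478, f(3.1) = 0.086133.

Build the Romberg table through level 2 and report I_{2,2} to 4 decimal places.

I_{0,0} (trapezoid, 1 panel, h=1.9000): 0.357989
I_{1,0} (trapezoid, 2 panels, h=0.9500): 0.322445
I_{2,0} (trapezoid, 4 panels, h=0.4750): 0.313492
I_{1,1} = 0.322445 + (0.322445 − 0.357989)/3 = 0.310597
I_{2,1} = 0.313492 + (0.313492 − 0.322445)/3 = 0.310508
I_{2,2} = 0.310508 + (0.310508 − 0.310597)/15 = 0.310502

0.3105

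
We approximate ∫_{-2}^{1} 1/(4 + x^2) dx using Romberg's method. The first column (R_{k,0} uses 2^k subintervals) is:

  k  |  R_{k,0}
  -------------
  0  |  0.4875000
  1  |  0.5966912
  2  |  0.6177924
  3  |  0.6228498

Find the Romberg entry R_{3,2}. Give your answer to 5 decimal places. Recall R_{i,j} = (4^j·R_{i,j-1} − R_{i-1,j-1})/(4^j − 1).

0.62452

Richardson extrapolation on the trapezoidal column (denominator 4−1=3):
R_{2,1} = (4·0.6177924 − 0.5966912) / 3 = 0.6248261
R_{3,1} = (4·0.6228498 − 0.6177924) / 3 = 0.6245356
R_{3,2} = (16·0.6245356 − 0.6248261) / 15 = 0.6245162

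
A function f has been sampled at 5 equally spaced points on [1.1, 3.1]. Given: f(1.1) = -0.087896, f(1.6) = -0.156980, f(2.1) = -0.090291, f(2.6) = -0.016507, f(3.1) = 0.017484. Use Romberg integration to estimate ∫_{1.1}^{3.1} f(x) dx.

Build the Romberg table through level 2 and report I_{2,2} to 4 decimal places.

I_{0,0} (trapezoid, 1 panel, h=2.0000): -0.070412
I_{1,0} (trapezoid, 2 panels, h=1.0000): -0.125497
I_{2,0} (trapezoid, 4 panels, h=0.5000): -0.149492
I_{1,1} = -0.125497 + (-0.125497 − (-0.070412))/3 = -0.143859
I_{2,1} = -0.149492 + (-0.149492 − (-0.125497))/3 = -0.157490
I_{2,2} = -0.157490 + (-0.157490 − (-0.143859))/15 = -0.158399

-0.1584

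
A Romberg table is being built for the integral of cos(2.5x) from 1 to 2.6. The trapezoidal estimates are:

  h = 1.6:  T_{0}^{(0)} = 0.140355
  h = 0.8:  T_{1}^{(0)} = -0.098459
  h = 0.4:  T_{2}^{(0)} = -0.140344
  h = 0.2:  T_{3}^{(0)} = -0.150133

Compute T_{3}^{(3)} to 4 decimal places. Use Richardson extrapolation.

Richardson extrapolation on the trapezoidal column (denominator 4−1=3):
T_{1}^{(1)} = -0.098459 + (-0.098459 − 0.140355)/3 = -0.178064
T_{2}^{(1)} = -0.140344 + (-0.140344 − (-0.098459))/3 = -0.154306
T_{3}^{(1)} = (4·(-0.150133) − (-0.140344)) / 3 = -0.153396
T_{2}^{(2)} = -0.154306 + (-0.154306 − (-0.178064))/15 = -0.152722
T_{3}^{(2)} = -0.153396 + (-0.153396 − (-0.154306))/15 = -0.153335
T_{3}^{(3)} = -0.153335 + (-0.153335 − (-0.152722))/63 = -0.153345

-0.1533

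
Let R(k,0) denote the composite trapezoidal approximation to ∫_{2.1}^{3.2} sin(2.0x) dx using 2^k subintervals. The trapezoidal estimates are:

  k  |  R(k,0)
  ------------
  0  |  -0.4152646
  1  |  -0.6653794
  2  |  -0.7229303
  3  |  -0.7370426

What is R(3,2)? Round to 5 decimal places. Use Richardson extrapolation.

Richardson extrapolation on the trapezoidal column (denominator 4−1=3):
R(2,1) = (4·(-0.7229303) − (-0.6653794)) / 3 = -0.7421139
R(3,1) = (4·(-0.7370426) − (-0.7229303)) / 3 = -0.7417467
R(3,2) = -0.7417467 + (-0.7417467 − (-0.7421139))/15 = -0.7417222

-0.74172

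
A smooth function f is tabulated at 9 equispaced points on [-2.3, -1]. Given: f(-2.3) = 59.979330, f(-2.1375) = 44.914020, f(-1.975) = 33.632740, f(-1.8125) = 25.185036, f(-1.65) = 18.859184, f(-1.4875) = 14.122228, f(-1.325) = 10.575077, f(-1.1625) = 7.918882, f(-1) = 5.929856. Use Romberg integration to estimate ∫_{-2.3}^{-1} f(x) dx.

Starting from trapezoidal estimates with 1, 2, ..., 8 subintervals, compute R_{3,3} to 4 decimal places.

30.3649

R_{0,0} (trapezoid, 1 panel, h=1.3000): 42.840971
R_{1,0} (trapezoid, 2 panels, h=0.6500): 33.678955
R_{2,0} (trapezoid, 4 panels, h=0.3250): 31.207018
R_{3,0} (trapezoid, 8 panels, h=0.1625): 30.576286
R_{1,1} = 33.678955 + (33.678955 − 42.840971)/3 = 30.624950
R_{2,1} = 31.207018 + (31.207018 − 33.678955)/3 = 30.383039
R_{3,1} = 30.576286 + (30.576286 − 31.207018)/3 = 30.366042
R_{2,2} = 30.383039 + (30.383039 − 30.624950)/15 = 30.366912
R_{3,2} = 30.366042 + (30.366042 − 30.383039)/15 = 30.364909
R_{3,3} = 30.364909 + (30.364909 − 30.366912)/63 = 30.364877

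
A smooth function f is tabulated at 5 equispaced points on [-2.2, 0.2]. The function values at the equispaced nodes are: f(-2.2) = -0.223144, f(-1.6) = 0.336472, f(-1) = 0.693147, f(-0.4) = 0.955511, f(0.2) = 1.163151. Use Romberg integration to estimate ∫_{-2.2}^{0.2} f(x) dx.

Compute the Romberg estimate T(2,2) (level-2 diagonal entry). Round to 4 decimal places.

1.4998

T(0,0) (trapezoid, 1 panel, h=2.4000): 1.128008
T(1,0) (trapezoid, 2 panels, h=1.2000): 1.395781
T(2,0) (trapezoid, 4 panels, h=0.6000): 1.473080
T(1,1) = 1.395781 + (1.395781 − 1.128008)/3 = 1.485039
T(2,1) = 1.473080 + (1.473080 − 1.395781)/3 = 1.498846
T(2,2) = 1.498846 + (1.498846 − 1.485039)/15 = 1.499766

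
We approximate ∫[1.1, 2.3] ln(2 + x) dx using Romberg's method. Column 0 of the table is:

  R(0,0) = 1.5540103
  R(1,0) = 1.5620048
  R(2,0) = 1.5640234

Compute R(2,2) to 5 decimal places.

Richardson extrapolation on the trapezoidal column (denominator 4−1=3):
R(1,1) = (4·1.5620048 − 1.5540103) / 3 = 1.5646696
R(2,1) = 1.5640234 + (1.5640234 − 1.5620048)/3 = 1.5646963
R(2,2) = (16·1.5646963 − 1.5646696) / 15 = 1.5646981

1.56470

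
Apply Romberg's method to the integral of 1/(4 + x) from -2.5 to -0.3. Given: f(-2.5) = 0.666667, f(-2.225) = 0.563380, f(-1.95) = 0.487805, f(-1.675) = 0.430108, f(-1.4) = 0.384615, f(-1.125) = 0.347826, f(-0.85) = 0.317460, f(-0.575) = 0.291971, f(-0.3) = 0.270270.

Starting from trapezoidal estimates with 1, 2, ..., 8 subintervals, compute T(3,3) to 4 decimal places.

T(0,0) (trapezoid, 1 panel, h=2.2000): 1.030631
T(1,0) (trapezoid, 2 panels, h=1.1000): 0.938392
T(2,0) (trapezoid, 4 panels, h=0.5500): 0.912092
T(3,0) (trapezoid, 8 panels, h=0.2750): 0.905199
T(1,1) = 0.938392 + (0.938392 − 1.030631)/3 = 0.907646
T(2,1) = 0.912092 + (0.912092 − 0.938392)/3 = 0.903325
T(3,1) = 0.905199 + (0.905199 − 0.912092)/3 = 0.902901
T(2,2) = 0.903325 + (0.903325 − 0.907646)/15 = 0.903037
T(3,2) = 0.902901 + (0.902901 − 0.903325)/15 = 0.902873
T(3,3) = 0.902873 + (0.902873 − 0.903037)/63 = 0.902870

0.9029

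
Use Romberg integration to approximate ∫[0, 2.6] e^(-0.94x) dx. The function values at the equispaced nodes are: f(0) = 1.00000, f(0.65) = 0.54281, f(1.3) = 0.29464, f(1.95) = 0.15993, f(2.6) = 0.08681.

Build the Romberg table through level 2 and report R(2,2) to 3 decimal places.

0.972

R(0,0) (trapezoid, 1 panel, h=2.6000): 1.41285
R(1,0) (trapezoid, 2 panels, h=1.3000): 1.08946
R(2,0) (trapezoid, 4 panels, h=0.6500): 1.00151
R(1,1) = 1.08946 + (1.08946 − 1.41285)/3 = 0.98166
R(2,1) = 1.00151 + (1.00151 − 1.08946)/3 = 0.97219
R(2,2) = 0.97219 + (0.97219 − 0.98166)/15 = 0.97156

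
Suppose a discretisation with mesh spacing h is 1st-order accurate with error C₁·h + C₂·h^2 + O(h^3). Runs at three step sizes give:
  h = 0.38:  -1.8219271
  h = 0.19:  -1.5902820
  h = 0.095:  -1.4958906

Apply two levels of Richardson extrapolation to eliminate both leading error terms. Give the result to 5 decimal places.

-1.41579

First eliminate the h term (factor 2^1 = 2):
  B₁ = (2·(-1.5902820) − (-1.8219271))/1 = -1.3586369
  B₂ = (2·(-1.4958906) − (-1.5902820))/1 = -1.4014992
Then eliminate the h^2 term (factor 2^2 = 4):
  (4·(-1.4014992) − (-1.3586369))/3 = -1.4157866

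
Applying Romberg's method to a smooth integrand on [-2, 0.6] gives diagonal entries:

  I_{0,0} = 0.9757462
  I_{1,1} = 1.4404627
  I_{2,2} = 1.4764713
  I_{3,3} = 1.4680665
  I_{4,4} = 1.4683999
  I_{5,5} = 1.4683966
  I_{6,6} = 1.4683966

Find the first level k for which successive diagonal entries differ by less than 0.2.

k = 2

|I_{1,1} − I_{0,0}| = 0.4647165 ≥ 0.2
|I_{2,2} − I_{1,1}| = 0.0360086 < 0.2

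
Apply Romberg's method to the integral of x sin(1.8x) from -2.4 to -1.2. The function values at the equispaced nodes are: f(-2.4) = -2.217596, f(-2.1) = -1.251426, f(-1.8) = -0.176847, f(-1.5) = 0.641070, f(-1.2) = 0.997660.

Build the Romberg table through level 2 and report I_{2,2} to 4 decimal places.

-0.4026

I_{0,0} (trapezoid, 1 panel, h=1.2000): -0.731962
I_{1,0} (trapezoid, 2 panels, h=0.6000): -0.472089
I_{2,0} (trapezoid, 4 panels, h=0.3000): -0.419151
I_{1,1} = -0.472089 + (-0.472089 − (-0.731962))/3 = -0.385465
I_{2,1} = -0.419151 + (-0.419151 − (-0.472089))/3 = -0.401505
I_{2,2} = -0.401505 + (-0.401505 − (-0.385465))/15 = -0.402574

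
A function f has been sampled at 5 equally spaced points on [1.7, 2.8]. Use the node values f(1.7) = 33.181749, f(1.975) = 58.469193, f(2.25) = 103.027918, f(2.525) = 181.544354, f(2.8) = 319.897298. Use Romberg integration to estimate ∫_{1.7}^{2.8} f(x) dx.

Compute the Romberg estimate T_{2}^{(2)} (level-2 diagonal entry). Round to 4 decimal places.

139.1906

T_{0}^{(0)} (trapezoid, 1 panel, h=1.1000): 194.193476
T_{1}^{(0)} (trapezoid, 2 panels, h=0.5500): 153.762093
T_{2}^{(0)} (trapezoid, 4 panels, h=0.2750): 142.884772
T_{1}^{(1)} = 153.762093 + (153.762093 − 194.193476)/3 = 140.284965
T_{2}^{(1)} = 142.884772 + (142.884772 − 153.762093)/3 = 139.258998
T_{2}^{(2)} = 139.258998 + (139.258998 − 140.284965)/15 = 139.190600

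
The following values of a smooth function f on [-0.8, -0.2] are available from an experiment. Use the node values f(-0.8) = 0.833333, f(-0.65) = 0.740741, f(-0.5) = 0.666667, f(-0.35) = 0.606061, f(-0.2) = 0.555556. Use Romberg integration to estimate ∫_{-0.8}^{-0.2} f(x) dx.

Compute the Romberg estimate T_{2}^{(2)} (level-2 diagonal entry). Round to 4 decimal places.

0.4055

T_{0}^{(0)} (trapezoid, 1 panel, h=0.6000): 0.416667
T_{1}^{(0)} (trapezoid, 2 panels, h=0.3000): 0.408333
T_{2}^{(0)} (trapezoid, 4 panels, h=0.1500): 0.406187
T_{1}^{(1)} = 0.408333 + (0.408333 − 0.416667)/3 = 0.405555
T_{2}^{(1)} = 0.406187 + (0.406187 − 0.408333)/3 = 0.405472
T_{2}^{(2)} = 0.405472 + (0.405472 − 0.405555)/15 = 0.405466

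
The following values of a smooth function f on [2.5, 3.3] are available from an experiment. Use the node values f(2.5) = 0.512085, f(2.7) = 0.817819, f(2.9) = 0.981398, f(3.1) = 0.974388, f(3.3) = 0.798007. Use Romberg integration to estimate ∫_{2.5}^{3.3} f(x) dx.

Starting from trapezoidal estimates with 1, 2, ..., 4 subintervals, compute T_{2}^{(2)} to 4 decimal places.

T_{0}^{(0)} (trapezoid, 1 panel, h=0.8000): 0.524037
T_{1}^{(0)} (trapezoid, 2 panels, h=0.4000): 0.654578
T_{2}^{(0)} (trapezoid, 4 panels, h=0.2000): 0.685730
T_{1}^{(1)} = 0.654578 + (0.654578 − 0.524037)/3 = 0.698092
T_{2}^{(1)} = 0.685730 + (0.685730 − 0.654578)/3 = 0.696114
T_{2}^{(2)} = 0.696114 + (0.696114 − 0.698092)/15 = 0.695982

0.6960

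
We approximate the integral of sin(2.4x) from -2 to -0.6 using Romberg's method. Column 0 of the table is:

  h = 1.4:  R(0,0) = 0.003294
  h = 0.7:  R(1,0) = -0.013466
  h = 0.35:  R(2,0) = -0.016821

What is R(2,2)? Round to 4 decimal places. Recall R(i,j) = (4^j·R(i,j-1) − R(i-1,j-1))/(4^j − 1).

R(1,1) = -0.013466 + (-0.013466 − 0.003294)/3 = -0.019053
R(2,1) = (4·(-0.016821) − (-0.013466)) / 3 = -0.017939
R(2,2) = -0.017939 + (-0.017939 − (-0.019053))/15 = -0.017865

-0.0179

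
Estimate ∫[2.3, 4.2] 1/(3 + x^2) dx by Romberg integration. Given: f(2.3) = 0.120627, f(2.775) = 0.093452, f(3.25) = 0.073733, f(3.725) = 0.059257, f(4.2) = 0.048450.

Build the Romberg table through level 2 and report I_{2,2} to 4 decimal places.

0.1468

I_{0,0} (trapezoid, 1 panel, h=1.9000): 0.160623
I_{1,0} (trapezoid, 2 panels, h=0.9500): 0.150358
I_{2,0} (trapezoid, 4 panels, h=0.4750): 0.147716
I_{1,1} = 0.150358 + (0.150358 − 0.160623)/3 = 0.146936
I_{2,1} = 0.147716 + (0.147716 − 0.150358)/3 = 0.146835
I_{2,2} = 0.146835 + (0.146835 − 0.146936)/15 = 0.146828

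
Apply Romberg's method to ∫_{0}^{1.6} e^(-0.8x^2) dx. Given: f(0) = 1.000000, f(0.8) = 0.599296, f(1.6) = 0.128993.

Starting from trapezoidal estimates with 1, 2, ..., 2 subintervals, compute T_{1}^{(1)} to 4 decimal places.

0.9403

T_{0}^{(0)} (trapezoid, 1 panel, h=1.6000): 0.903194
T_{1}^{(0)} (trapezoid, 2 panels, h=0.8000): 0.931034
T_{1}^{(1)} = 0.931034 + (0.931034 − 0.903194)/3 = 0.940314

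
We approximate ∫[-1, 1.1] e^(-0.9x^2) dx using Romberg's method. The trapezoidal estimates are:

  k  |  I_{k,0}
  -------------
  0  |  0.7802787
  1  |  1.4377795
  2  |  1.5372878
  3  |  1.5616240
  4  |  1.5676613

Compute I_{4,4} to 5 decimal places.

I_{1,1} = (4·1.4377795 − 0.7802787) / 3 = 1.6569464
I_{2,1} = 1.5372878 + (1.5372878 − 1.4377795)/3 = 1.5704572
I_{3,1} = (4·1.5616240 − 1.5372878) / 3 = 1.5697361
I_{4,1} = 1.5676613 + (1.5676613 − 1.5616240)/3 = 1.5696737
I_{2,2} = (16·1.5704572 − 1.6569464) / 15 = 1.5646913
I_{3,2} = (16·1.5697361 − 1.5704572) / 15 = 1.5696880
I_{4,2} = (16·1.5696737 − 1.5697361) / 15 = 1.5696695
I_{3,3} = 1.5696880 + (1.5696880 − 1.5646913)/63 = 1.5697673
I_{4,3} = 1.5696695 + (1.5696695 − 1.5696880)/63 = 1.5696692
I_{4,4} = 1.5696692 + (1.5696692 − 1.5697673)/255 = 1.5696688

1.56967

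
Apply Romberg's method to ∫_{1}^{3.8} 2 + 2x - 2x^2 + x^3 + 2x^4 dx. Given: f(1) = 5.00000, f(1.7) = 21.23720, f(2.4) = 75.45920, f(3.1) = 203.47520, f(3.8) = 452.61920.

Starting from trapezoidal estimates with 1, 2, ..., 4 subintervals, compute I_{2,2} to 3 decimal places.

351.544

I_{0,0} (trapezoid, 1 panel, h=2.8000): 640.66688
I_{1,0} (trapezoid, 2 panels, h=1.4000): 425.97632
I_{2,0} (trapezoid, 4 panels, h=0.7000): 370.28684
I_{1,1} = 425.97632 + (425.97632 − 640.66688)/3 = 354.41280
I_{2,1} = 370.28684 + (370.28684 − 425.97632)/3 = 351.72368
I_{2,2} = 351.72368 + (351.72368 − 354.41280)/15 = 351.54441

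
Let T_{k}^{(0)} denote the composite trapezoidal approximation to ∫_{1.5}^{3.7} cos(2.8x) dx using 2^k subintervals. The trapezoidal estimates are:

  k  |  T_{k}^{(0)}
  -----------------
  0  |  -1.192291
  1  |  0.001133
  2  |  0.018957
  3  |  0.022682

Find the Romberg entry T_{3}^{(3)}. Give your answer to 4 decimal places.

T_{1}^{(1)} = 0.001133 + (0.001133 − (-1.192291))/3 = 0.398941
T_{2}^{(1)} = (4·0.018957 − 0.001133) / 3 = 0.024898
T_{3}^{(1)} = 0.022682 + (0.022682 − 0.018957)/3 = 0.023924
T_{2}^{(2)} = 0.024898 + (0.024898 − 0.398941)/15 = -0.000038
T_{3}^{(2)} = (16·0.023924 − 0.024898) / 15 = 0.023859
T_{3}^{(3)} = (64·0.023859 − (-0.000038)) / 63 = 0.024238

0.0242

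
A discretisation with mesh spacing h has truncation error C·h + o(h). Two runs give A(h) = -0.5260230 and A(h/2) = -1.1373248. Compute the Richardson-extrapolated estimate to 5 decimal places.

The leading error scales as h; refining by a factor of 2 reduces it by 2^1 = 2.
Extrapolated value = (2·A(h/2) − A(h)) / (2 − 1)
= (2·(-1.1373248) − (-0.5260230)) / 1
= -1.7486266 / 1 = -1.7486266

-1.74863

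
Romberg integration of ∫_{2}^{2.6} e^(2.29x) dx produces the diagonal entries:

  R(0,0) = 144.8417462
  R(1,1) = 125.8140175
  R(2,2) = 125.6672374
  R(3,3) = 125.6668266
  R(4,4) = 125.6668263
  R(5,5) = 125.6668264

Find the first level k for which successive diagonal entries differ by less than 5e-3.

k = 3

|R(1,1) − R(0,0)| = 19.0277287 ≥ 5e-3
|R(2,2) − R(1,1)| = 0.1467801 ≥ 5e-3
|R(3,3) − R(2,2)| = 0.0004108 < 5e-3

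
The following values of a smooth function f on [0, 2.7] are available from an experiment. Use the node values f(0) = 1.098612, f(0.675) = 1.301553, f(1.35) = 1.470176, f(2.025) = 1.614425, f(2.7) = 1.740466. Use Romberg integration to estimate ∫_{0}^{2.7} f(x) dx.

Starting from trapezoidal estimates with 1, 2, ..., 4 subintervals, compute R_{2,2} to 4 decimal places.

3.9248

R_{0,0} (trapezoid, 1 panel, h=2.7000): 3.832755
R_{1,0} (trapezoid, 2 panels, h=1.3500): 3.901115
R_{2,0} (trapezoid, 4 panels, h=0.6750): 3.918843
R_{1,1} = 3.901115 + (3.901115 − 3.832755)/3 = 3.923902
R_{2,1} = 3.918843 + (3.918843 − 3.901115)/3 = 3.924752
R_{2,2} = 3.924752 + (3.924752 − 3.923902)/15 = 3.924809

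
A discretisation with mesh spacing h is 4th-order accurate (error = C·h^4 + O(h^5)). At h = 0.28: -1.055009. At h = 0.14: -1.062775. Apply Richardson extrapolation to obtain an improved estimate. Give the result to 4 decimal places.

-1.0633

The leading error scales as h^4; refining by a factor of 2 reduces it by 2^4 = 16.
Extrapolated value = (16·A(h/2) − A(h)) / (16 − 1)
= (16·(-1.062775) − (-1.055009)) / 15
= -15.949391 / 15 = -1.063293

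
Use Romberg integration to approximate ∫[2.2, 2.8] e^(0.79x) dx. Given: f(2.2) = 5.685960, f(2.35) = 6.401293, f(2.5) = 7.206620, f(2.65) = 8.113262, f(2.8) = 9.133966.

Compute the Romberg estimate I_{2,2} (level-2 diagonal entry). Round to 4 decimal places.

I_{0,0} (trapezoid, 1 panel, h=0.6000): 4.445978
I_{1,0} (trapezoid, 2 panels, h=0.3000): 4.384975
I_{2,0} (trapezoid, 4 panels, h=0.1500): 4.369671
I_{1,1} = 4.384975 + (4.384975 − 4.445978)/3 = 4.364641
I_{2,1} = 4.369671 + (4.369671 − 4.384975)/3 = 4.364570
I_{2,2} = 4.364570 + (4.364570 − 4.364641)/15 = 4.364565

4.3646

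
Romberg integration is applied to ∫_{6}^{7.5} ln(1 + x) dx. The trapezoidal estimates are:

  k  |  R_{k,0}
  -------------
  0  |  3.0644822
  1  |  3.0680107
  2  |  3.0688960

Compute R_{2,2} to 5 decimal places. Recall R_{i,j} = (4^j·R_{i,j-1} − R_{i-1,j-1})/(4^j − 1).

R_{1,1} = (4·3.0680107 − 3.0644822) / 3 = 3.0691869
R_{2,1} = (4·3.0688960 − 3.0680107) / 3 = 3.0691911
R_{2,2} = 3.0691911 + (3.0691911 − 3.0691869)/15 = 3.0691914

3.06919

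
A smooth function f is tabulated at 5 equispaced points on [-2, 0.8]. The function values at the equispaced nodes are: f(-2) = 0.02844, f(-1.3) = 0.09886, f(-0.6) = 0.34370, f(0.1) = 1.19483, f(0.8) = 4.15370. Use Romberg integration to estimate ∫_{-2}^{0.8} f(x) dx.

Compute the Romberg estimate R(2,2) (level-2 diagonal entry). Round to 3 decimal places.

R(0,0) (trapezoid, 1 panel, h=2.8000): 5.85500
R(1,0) (trapezoid, 2 panels, h=1.4000): 3.40868
R(2,0) (trapezoid, 4 panels, h=0.7000): 2.60992
R(1,1) = 3.40868 + (3.40868 − 5.85500)/3 = 2.59324
R(2,1) = 2.60992 + (2.60992 − 3.40868)/3 = 2.34367
R(2,2) = 2.34367 + (2.34367 − 2.59324)/15 = 2.32703

2.327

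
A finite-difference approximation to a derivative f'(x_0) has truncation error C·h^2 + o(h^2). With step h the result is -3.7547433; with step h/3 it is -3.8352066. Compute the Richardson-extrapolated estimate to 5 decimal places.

The leading error scales as h^2; refining by a factor of 3 reduces it by 3^2 = 9.
Extrapolated value = (9·A(h/3) − A(h)) / (9 − 1)
= (9·(-3.8352066) − (-3.7547433)) / 8
= -30.7621161 / 8 = -3.8452645

-3.84526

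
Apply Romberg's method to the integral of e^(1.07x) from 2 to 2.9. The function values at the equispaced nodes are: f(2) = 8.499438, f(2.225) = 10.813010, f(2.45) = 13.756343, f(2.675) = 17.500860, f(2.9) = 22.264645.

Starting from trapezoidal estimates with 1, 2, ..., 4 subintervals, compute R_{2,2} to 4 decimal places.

R_{0,0} (trapezoid, 1 panel, h=0.9000): 13.843837
R_{1,0} (trapezoid, 2 panels, h=0.4500): 13.112273
R_{2,0} (trapezoid, 4 panels, h=0.2250): 12.926757
R_{1,1} = 13.112273 + (13.112273 − 13.843837)/3 = 12.868418
R_{2,1} = 12.926757 + (12.926757 − 13.112273)/3 = 12.864918
R_{2,2} = 12.864918 + (12.864918 − 12.868418)/15 = 12.864685

12.8647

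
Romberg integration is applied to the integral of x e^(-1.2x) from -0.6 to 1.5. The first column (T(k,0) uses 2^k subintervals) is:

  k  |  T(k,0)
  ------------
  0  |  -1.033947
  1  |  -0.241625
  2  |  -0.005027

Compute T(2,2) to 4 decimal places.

Richardson extrapolation on the trapezoidal column (denominator 4−1=3):
T(1,1) = -0.241625 + (-0.241625 − (-1.033947))/3 = 0.022482
T(2,1) = -0.005027 + (-0.005027 − (-0.241625))/3 = 0.073839
T(2,2) = (16·0.073839 − 0.022482) / 15 = 0.077263

0.0773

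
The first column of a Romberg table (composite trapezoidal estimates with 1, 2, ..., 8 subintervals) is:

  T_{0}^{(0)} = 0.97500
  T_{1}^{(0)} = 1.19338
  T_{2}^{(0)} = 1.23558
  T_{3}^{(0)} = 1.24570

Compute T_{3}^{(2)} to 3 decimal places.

Richardson extrapolation on the trapezoidal column (denominator 4−1=3):
T_{2}^{(1)} = (4·1.23558 − 1.19338) / 3 = 1.24965
T_{3}^{(1)} = (4·1.24570 − 1.23558) / 3 = 1.24907
T_{3}^{(2)} = (16·1.24907 − 1.24965) / 15 = 1.24903

1.249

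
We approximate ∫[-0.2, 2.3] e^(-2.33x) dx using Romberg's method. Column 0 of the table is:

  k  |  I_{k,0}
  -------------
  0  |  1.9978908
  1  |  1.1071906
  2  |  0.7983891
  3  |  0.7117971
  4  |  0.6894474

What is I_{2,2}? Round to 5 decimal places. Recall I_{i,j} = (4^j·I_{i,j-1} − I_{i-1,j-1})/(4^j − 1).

Richardson extrapolation on the trapezoidal column (denominator 4−1=3):
I_{1,1} = 1.1071906 + (1.1071906 − 1.9978908)/3 = 0.8102905
I_{2,1} = (4·0.7983891 − 1.1071906) / 3 = 0.6954553
I_{2,2} = 0.6954553 + (0.6954553 − 0.8102905)/15 = 0.6877996

0.68780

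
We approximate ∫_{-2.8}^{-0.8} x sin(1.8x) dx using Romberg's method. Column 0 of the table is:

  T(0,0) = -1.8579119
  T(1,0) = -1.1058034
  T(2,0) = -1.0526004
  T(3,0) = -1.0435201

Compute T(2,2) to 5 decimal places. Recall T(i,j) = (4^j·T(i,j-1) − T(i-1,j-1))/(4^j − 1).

-1.04685

Richardson extrapolation on the trapezoidal column (denominator 4−1=3):
T(1,1) = (4·(-1.1058034) − (-1.8579119)) / 3 = -0.8551006
T(2,1) = (4·(-1.0526004) − (-1.1058034)) / 3 = -1.0348661
T(2,2) = -1.0348661 + (-1.0348661 − (-0.8551006))/15 = -1.0468505
(Column j=1 coincides with Simpson's rule on the same nodes.)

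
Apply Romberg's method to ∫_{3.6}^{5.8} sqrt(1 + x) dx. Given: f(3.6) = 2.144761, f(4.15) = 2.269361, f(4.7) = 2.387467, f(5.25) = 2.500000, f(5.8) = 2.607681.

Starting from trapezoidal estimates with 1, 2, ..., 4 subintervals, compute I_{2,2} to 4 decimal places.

I_{0,0} (trapezoid, 1 panel, h=2.2000): 5.227686
I_{1,0} (trapezoid, 2 panels, h=1.1000): 5.240057
I_{2,0} (trapezoid, 4 panels, h=0.5500): 5.243177
I_{1,1} = 5.240057 + (5.240057 − 5.227686)/3 = 5.244181
I_{2,1} = 5.243177 + (5.243177 − 5.240057)/3 = 5.244217
I_{2,2} = 5.244217 + (5.244217 − 5.244181)/15 = 5.244219

5.2442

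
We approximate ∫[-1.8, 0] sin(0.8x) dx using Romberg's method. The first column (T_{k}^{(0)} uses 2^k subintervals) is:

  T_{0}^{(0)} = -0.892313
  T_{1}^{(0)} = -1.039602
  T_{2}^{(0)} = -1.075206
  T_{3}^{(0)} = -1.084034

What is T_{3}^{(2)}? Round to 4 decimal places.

T_{2}^{(1)} = (4·(-1.075206) − (-1.039602)) / 3 = -1.087074
T_{3}^{(1)} = (4·(-1.084034) − (-1.075206)) / 3 = -1.086977
T_{3}^{(2)} = (16·(-1.086977) − (-1.087074)) / 15 = -1.086971

-1.0870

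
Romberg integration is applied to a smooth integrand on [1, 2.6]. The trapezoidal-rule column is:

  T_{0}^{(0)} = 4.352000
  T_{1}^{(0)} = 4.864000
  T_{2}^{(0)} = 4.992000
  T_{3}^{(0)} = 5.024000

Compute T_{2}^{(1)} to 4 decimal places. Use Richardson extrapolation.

5.0347

Richardson extrapolation on the trapezoidal column (denominator 4−1=3):
T_{2}^{(1)} = 4.992000 + (4.992000 − 4.864000)/3 = 5.034667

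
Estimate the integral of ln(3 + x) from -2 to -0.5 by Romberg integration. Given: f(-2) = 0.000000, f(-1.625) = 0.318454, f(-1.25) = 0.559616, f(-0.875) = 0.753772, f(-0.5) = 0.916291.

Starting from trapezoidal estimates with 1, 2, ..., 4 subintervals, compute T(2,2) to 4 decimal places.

0.7907

T(0,0) (trapezoid, 1 panel, h=1.5000): 0.687218
T(1,0) (trapezoid, 2 panels, h=0.7500): 0.763321
T(2,0) (trapezoid, 4 panels, h=0.3750): 0.783745
T(1,1) = 0.763321 + (0.763321 − 0.687218)/3 = 0.788689
T(2,1) = 0.783745 + (0.783745 − 0.763321)/3 = 0.790553
T(2,2) = 0.790553 + (0.790553 − 0.788689)/15 = 0.790677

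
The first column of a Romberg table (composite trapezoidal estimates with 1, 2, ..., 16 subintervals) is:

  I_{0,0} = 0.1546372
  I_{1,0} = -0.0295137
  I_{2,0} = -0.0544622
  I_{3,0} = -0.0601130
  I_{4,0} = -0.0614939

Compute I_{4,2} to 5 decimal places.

-0.06195

I_{3,1} = -0.0601130 + (-0.0601130 − (-0.0544622))/3 = -0.0619966
I_{4,1} = -0.0614939 + (-0.0614939 − (-0.0601130))/3 = -0.0619542
I_{4,2} = (16·(-0.0619542) − (-0.0619966)) / 15 = -0.0619514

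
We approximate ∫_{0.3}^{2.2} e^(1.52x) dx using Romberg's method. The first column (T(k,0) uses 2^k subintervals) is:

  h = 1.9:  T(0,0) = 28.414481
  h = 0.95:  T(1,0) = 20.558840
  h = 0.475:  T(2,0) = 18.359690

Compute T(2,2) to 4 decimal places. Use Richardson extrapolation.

Richardson extrapolation on the trapezoidal column (denominator 4−1=3):
T(1,1) = (4·20.558840 − 28.414481) / 3 = 17.940293
T(2,1) = (4·18.359690 − 20.558840) / 3 = 17.626640
T(2,2) = (16·17.626640 − 17.940293) / 15 = 17.605730

17.6057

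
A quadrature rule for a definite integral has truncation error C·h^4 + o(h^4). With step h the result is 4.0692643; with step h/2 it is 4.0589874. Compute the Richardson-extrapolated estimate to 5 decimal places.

Extrapolated value = (16·A(h/2) − A(h)) / (16 − 1)
= (16·4.0589874 − 4.0692643) / 15
= 60.8745341 / 15 = 4.0583023

4.05830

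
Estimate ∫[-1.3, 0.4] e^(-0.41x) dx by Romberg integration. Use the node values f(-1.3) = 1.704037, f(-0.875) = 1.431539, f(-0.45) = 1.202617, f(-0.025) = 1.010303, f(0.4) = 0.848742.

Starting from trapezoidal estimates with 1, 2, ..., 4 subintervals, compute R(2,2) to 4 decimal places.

2.0861

R(0,0) (trapezoid, 1 panel, h=1.7000): 2.169862
R(1,0) (trapezoid, 2 panels, h=0.8500): 2.107156
R(2,0) (trapezoid, 4 panels, h=0.4250): 2.091361
R(1,1) = 2.107156 + (2.107156 − 2.169862)/3 = 2.086254
R(2,1) = 2.091361 + (2.091361 − 2.107156)/3 = 2.086096
R(2,2) = 2.086096 + (2.086096 − 2.086254)/15 = 2.086085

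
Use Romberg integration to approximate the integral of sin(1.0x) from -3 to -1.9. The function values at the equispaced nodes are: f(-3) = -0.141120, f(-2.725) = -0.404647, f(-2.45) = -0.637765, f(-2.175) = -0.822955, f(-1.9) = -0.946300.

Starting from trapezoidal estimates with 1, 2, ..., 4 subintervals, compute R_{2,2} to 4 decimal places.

R_{0,0} (trapezoid, 1 panel, h=1.1000): -0.598081
R_{1,0} (trapezoid, 2 panels, h=0.5500): -0.649811
R_{2,0} (trapezoid, 4 panels, h=0.2750): -0.662496
R_{1,1} = -0.649811 + (-0.649811 − (-0.598081))/3 = -0.667054
R_{2,1} = -0.662496 + (-0.662496 − (-0.649811))/3 = -0.666724
R_{2,2} = -0.666724 + (-0.666724 − (-0.667054))/15 = -0.666702

-0.6667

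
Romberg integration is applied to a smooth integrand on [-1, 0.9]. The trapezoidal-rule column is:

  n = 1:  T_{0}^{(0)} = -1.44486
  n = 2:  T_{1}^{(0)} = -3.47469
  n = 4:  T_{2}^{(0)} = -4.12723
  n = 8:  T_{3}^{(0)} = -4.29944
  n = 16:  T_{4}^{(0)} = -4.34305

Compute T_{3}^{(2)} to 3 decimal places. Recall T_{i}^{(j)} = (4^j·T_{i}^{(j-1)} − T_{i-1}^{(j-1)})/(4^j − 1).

-4.358

Richardson extrapolation on the trapezoidal column (denominator 4−1=3):
T_{2}^{(1)} = -4.12723 + (-4.12723 − (-3.47469))/3 = -4.34474
T_{3}^{(1)} = (4·(-4.29944) − (-4.12723)) / 3 = -4.35684
T_{3}^{(2)} = -4.35684 + (-4.35684 − (-4.34474))/15 = -4.35765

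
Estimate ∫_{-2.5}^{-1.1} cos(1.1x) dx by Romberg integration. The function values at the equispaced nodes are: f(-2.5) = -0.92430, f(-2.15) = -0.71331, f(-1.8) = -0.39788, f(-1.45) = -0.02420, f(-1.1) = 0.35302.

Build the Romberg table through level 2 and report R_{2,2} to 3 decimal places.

R_{0,0} (trapezoid, 1 panel, h=1.4000): -0.39990
R_{1,0} (trapezoid, 2 panels, h=0.7000): -0.47846
R_{2,0} (trapezoid, 4 panels, h=0.3500): -0.49736
R_{1,1} = -0.47846 + (-0.47846 − (-0.39990))/3 = -0.50465
R_{2,1} = -0.49736 + (-0.49736 − (-0.47846))/3 = -0.50366
R_{2,2} = -0.50366 + (-0.50366 − (-0.50465))/15 = -0.50359

-0.504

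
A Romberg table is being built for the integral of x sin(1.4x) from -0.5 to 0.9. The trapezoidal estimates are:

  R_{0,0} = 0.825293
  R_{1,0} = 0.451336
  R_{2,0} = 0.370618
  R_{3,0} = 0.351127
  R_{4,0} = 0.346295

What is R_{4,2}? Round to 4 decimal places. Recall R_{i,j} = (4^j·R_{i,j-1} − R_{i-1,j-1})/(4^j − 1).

Richardson extrapolation on the trapezoidal column (denominator 4−1=3):
R_{3,1} = 0.351127 + (0.351127 − 0.370618)/3 = 0.344630
R_{4,1} = (4·0.346295 − 0.351127) / 3 = 0.344684
R_{4,2} = (16·0.344684 − 0.344630) / 15 = 0.344688

0.3447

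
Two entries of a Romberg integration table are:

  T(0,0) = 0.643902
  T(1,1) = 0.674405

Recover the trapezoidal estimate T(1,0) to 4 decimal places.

0.6668

From T(1,1) = (4·T(1,0) − T(0,0))/3, solve for T(1,0):
4·T(1,0) = 3·0.674405 + 0.643902 = 2.667117
T(1,0) = 0.666779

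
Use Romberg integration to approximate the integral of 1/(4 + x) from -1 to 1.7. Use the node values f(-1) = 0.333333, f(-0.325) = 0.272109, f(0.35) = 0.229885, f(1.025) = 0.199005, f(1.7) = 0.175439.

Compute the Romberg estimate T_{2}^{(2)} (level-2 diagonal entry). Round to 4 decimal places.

T_{0}^{(0)} (trapezoid, 1 panel, h=2.7000): 0.686842
T_{1}^{(0)} (trapezoid, 2 panels, h=1.3500): 0.653766
T_{2}^{(0)} (trapezoid, 4 panels, h=0.6750): 0.644885
T_{1}^{(1)} = 0.653766 + (0.653766 − 0.686842)/3 = 0.642741
T_{2}^{(1)} = 0.644885 + (0.644885 − 0.653766)/3 = 0.641925
T_{2}^{(2)} = 0.641925 + (0.641925 − 0.642741)/15 = 0.641871

0.6419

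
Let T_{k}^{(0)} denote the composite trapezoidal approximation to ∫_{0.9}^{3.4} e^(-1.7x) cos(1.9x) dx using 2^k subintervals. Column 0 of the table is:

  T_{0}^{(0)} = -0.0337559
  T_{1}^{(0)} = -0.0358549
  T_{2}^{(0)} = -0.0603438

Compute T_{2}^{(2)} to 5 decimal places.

T_{1}^{(1)} = -0.0358549 + (-0.0358549 − (-0.0337559))/3 = -0.0365546
T_{2}^{(1)} = -0.0603438 + (-0.0603438 − (-0.0358549))/3 = -0.0685068
T_{2}^{(2)} = -0.0685068 + (-0.0685068 − (-0.0365546))/15 = -0.0706369

-0.07064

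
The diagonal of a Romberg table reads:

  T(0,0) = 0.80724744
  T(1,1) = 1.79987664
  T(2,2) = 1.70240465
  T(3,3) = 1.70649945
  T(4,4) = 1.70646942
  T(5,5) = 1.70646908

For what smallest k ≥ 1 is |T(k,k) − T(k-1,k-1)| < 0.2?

k = 2

|T(1,1) − T(0,0)| = 0.99262920 ≥ 0.2
|T(2,2) − T(1,1)| = 0.09747199 < 0.2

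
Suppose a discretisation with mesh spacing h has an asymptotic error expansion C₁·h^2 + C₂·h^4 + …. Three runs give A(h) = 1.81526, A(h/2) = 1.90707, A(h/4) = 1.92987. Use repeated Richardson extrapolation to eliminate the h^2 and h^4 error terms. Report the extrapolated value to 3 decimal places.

First eliminate the h^2 term (factor 2^2 = 4):
  B₁ = (4·1.90707 − 1.81526)/3 = 1.93767
  B₂ = (4·1.92987 − 1.90707)/3 = 1.93747
Then eliminate the h^4 term (factor 2^4 = 16):
  (16·1.93747 − 1.93767)/15 = 1.93746

1.937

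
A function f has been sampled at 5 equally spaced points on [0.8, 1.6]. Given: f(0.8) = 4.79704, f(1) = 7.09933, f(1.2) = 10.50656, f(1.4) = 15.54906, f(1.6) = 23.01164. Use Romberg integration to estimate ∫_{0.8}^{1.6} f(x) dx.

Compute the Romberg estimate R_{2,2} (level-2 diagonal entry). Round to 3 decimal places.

R_{0,0} (trapezoid, 1 panel, h=0.8000): 11.12347
R_{1,0} (trapezoid, 2 panels, h=0.4000): 9.76436
R_{2,0} (trapezoid, 4 panels, h=0.2000): 9.41186
R_{1,1} = 9.76436 + (9.76436 − 11.12347)/3 = 9.31132
R_{2,1} = 9.41186 + (9.41186 − 9.76436)/3 = 9.29436
R_{2,2} = 9.29436 + (9.29436 − 9.31132)/15 = 9.29323

9.293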